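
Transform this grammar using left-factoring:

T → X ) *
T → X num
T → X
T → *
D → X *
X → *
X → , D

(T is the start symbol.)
Left-factoring transforms A → αβ₁ | αβ₂ into A → αA' and A' → β₁ | β₂
(α is the longest common prefix among the alternatives). Repeat until
no nonterminal has two alternatives with a common prefix.

Round 1: T has alternatives sharing prefix 'X'. Introduce T': T → X T'
  Add: T' → ) *
  Add: T' → num
  Add: T' → ε

No remaining common prefixes — done.

Resulting grammar:
T → X T'
T' → ) *
T' → num
T' → ε
T → *
D → X *
X → *
X → , D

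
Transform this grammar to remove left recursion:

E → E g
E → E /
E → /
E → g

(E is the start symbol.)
E is directly left-recursive. The standard transformation for
  A → A α₁ | ... | A α_m | β₁ | ... | β_n
is
  A  → β₁ A' | ... | β_n A'
  A' → α₁ A' | ... | α_m A' | ε

E → / becomes E → / E'
E → g becomes E → g E'
E → E g becomes E' → g E'
E → E / becomes E' → / E'
Add E' → ε

Resulting grammar:
E → / E'
E → g E'
E' → g E'
E' → / E'
E' → ε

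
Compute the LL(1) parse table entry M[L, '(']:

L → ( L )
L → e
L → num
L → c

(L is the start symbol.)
L → ( L )

To find M[L, '('], we find productions for L where '(' is in the predict set (PREDICT(N → α) = (FIRST(α) \ {ε}) ∪ (FOLLOW(N) if α ⇒* ε)).

L → ( L ): PREDICT = { '(' }
  '(' is in predict set, so this production goes in M[L, '(']
L → e: PREDICT = { 'e' }
L → num: PREDICT = { 'num' }
L → c: PREDICT = { 'c' }

M[L, '('] = L → ( L )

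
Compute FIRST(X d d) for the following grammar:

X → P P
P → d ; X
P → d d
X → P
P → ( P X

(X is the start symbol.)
{ '(', 'd' }

FIRST sets of the non-terminals involved (from the grammar, by fixed-point iteration):
  FIRST(X) = { '(', 'd' }

To compute FIRST(X d d), process the symbols left to right:
Symbol X is a non-terminal. Add FIRST(X) \ {ε} = { '(', 'd' }
X is not nullable (ε ∉ FIRST(X)), so stop here.
FIRST(X d d) = { '(', 'd' }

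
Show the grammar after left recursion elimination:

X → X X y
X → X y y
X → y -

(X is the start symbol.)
X is directly left-recursive. The standard transformation for
  A → A α₁ | ... | A α_m | β₁ | ... | β_n
is
  A  → β₁ A' | ... | β_n A'
  A' → α₁ A' | ... | α_m A' | ε

X → y - becomes X → y - X'
X → X X y becomes X' → X y X'
X → X y y becomes X' → y y X'
Add X' → ε

Resulting grammar:
X → y - X'
X' → X y X'
X' → y y X'
X' → ε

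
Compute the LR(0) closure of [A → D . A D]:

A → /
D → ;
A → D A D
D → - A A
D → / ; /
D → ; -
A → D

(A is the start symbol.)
{ [A → . /], [A → . D A D], [A → . D], [A → D . A D], [D → . - A A], [D → . / ; /], [D → . ; -], [D → . ;] }

To compute CLOSURE, for each item [A → α.Bβ] where B is a non-terminal, add [B → .γ] for all productions B → γ; repeat for the newly added items until nothing changes.

Start with: [A → D . A D]
  [A → D . A D] has the dot before A: add [A → . /], [A → . D A D], [A → . D]
  [A → . D A D] has the dot before D: add [D → . ;], [D → . - A A], [D → . / ; /], [D → . ; -]
No further items can be added.

CLOSURE = { [A → . /], [A → . D A D], [A → . D], [A → D . A D], [D → . - A A], [D → . / ; /], [D → . ; -], [D → . ;] }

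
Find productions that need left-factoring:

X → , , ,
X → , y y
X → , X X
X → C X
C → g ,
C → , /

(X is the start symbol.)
Left-factoring is needed when two productions for the same non-terminal
share a common prefix on the right-hand side.

Productions for X:
  X → , , ,
  X → , y y
  X → , X X
  X → C X
Productions for C:
  C → g ,
  C → , /

Found common prefix ',' in productions for X

Answer: Yes, X has productions with common prefix ','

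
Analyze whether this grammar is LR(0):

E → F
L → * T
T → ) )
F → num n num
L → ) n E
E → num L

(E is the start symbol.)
Augment with E' → E and build the canonical LR(0) collection (I0 = CLOSURE({[E' → . E]}), then GOTO on every symbol after a dot until no new states appear). It has 14 states:
  I0: { [E → . F], [E → . num L], [E' → . E], [F → . num n num] }  — shift
  I1: { [E' → E .] }  — accept
  I2: { [E → F .] }  — reduce
  I3: { [E → num . L], [F → num . n num], [L → . ) n E], [L → . * T] }  — shift
  I4: { [L → ) . n E] }  — shift
  I5: { [L → * . T], [T → . ) )] }  — shift
  I6: { [E → num L .] }  — reduce
  I7: { [F → num n . num] }  — shift
  I8: { [F → num n num .] }  — reduce
  I9: { [T → ) . )] }  — shift
  I10: { [L → * T .] }  — reduce
  I11: { [T → ) ) .] }  — reduce
  I12: { [E → . F], [E → . num L], [F → . num n num], [L → ) n . E] }  — shift
  I13: { [L → ) n E .] }  — reduce

Every state is either a pure shift/goto state or contains exactly one complete item and nothing to shift — no conflicts. The grammar is LR(0).

Answer: Yes, the grammar is LR(0)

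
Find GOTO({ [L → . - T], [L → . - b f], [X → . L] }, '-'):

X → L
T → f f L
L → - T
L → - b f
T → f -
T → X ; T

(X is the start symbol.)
GOTO(I, '-') = CLOSURE({ [A → αX.β] : [A → α.Xβ] ∈ I, X = '-' })

Items with dot before '-', with the dot advanced:
  [L → . - T] → [L → - . T]
  [L → . - b f] → [L → - . b f]
Closure of the advanced items:
  [L → - . T] has the dot before T: add [T → . f f L], [T → . f -], [T → . X ; T]
  [T → . X ; T] has the dot before X: add [X → . L]
  [X → . L] has the dot before L: add [L → . - T], [L → . - b f]

GOTO = { [L → - . T], [L → - . b f], [L → . - T], [L → . - b f], [T → . X ; T], [T → . f -], [T → . f f L], [X → . L] }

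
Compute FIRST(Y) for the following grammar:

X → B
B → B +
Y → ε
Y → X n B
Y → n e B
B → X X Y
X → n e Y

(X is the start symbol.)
{ 'n', ε }

To compute FIRST(Y), examine every production with Y on the left-hand side, reading each right-hand side left to right until a non-nullable symbol is reached.

FIRST sets of the other non-terminals involved (by the same procedure, iterated to a fixed point):
  FIRST(X) = { 'n' }

From Y → ε:
  - ε-production, so ε ∈ FIRST(Y)
From Y → X n B:
  - X is a non-terminal: add FIRST(X) \ {ε} = { 'n' }
    X is not nullable, so stop
From Y → n e B:
  - n is a terminal: add 'n' and stop

Collecting: FIRST(Y) = { 'n', ε }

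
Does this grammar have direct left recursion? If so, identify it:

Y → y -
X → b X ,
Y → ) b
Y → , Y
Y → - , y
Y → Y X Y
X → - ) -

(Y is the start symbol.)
Yes, Y is left-recursive

Direct left recursion occurs when N → N α for some non-terminal N (the right-hand side begins with the left-hand side itself).

Y → y -: starts with y
X → b X ,: starts with b
Y → ) b: starts with ')'
Y → , Y: starts with ','
Y → - , y: starts with '-'
Y → Y X Y: LEFT RECURSIVE (starts with Y)
X → - ) -: starts with '-'

The grammar has direct left recursion on: Y.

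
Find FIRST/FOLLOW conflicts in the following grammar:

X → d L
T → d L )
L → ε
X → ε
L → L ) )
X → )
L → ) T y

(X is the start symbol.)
A FIRST/FOLLOW conflict occurs when a non-terminal N has a nullable alternative N → β (β ⇒* ε) and another alternative N → α with FIRST(α) ∩ FOLLOW(N) ≠ ∅: on such a lookahead the parser cannot decide between expanding α and letting N vanish via β.

Nullable non-terminals: L, X.
FIRST sets used below: FIRST(L) = { ')', ε }

L: nullable alternative(s) L → ε; FOLLOW(L) = { $, ')' }
  L → ε: FIRST \ {ε} = { } — this is the only nullable alternative, skip
  L → L ) ): FIRST \ {ε} = { ')' } — overlaps FOLLOW(L) on { ')' }: CONFLICT
  L → ) T y: FIRST \ {ε} = { ')' } — overlaps FOLLOW(L) on { ')' }: CONFLICT

X: nullable alternative(s) X → ε; FOLLOW(X) = { $ }
  X → d L: FIRST \ {ε} = { 'd' } — disjoint from FOLLOW(X)
  X → ε: FIRST \ {ε} = { } — this is the only nullable alternative, skip
  X → ): FIRST \ {ε} = { ')' } — disjoint from FOLLOW(X)

T has no nullable alternative, so no FIRST/FOLLOW check is needed there.

So the grammar has 2 FIRST/FOLLOW conflicts (marked CONFLICT above).

Answer: Yes. L → L ')' ')' with FOLLOW(L) on { ')' }; L → ')' T y with FOLLOW(L) on { ')' }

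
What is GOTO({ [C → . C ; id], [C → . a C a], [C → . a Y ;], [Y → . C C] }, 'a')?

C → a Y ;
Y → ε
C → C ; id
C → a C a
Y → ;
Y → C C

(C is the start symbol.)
GOTO(I, 'a') = CLOSURE({ [A → αX.β] : [A → α.Xβ] ∈ I, X = 'a' })

Items with dot before 'a', with the dot advanced:
  [C → . a C a] → [C → a . C a]
  [C → . a Y ;] → [C → a . Y ;]
Closure of the advanced items:
  [C → a . C a] has the dot before C: add [C → . a Y ;], [C → . C ; id], [C → . a C a]
  [C → a . Y ;] has the dot before Y: add [Y → .], [Y → . ;], [Y → . C C]

GOTO = { [C → . C ; id], [C → . a C a], [C → . a Y ;], [C → a . C a], [C → a . Y ;], [Y → . ;], [Y → . C C], [Y → .] }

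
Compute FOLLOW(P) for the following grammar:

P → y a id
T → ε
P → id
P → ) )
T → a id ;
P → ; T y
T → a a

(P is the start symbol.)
To compute FOLLOW(P), find every occurrence of P on a right-hand side N → α P β: add FIRST(β) \ {ε}, and if β is empty or nullable also add FOLLOW(N). Iterate to a fixed point.

P is the start symbol, so $ ∈ FOLLOW(P).
P does not occur on any right-hand side.

Taking the union: FOLLOW(P) = { $ }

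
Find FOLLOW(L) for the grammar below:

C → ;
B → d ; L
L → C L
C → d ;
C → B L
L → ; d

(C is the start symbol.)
{ $, ';', 'd' }

To compute FOLLOW(L), find every occurrence of L on a right-hand side N → α L β: add FIRST(β) \ {ε}, and if β is empty or nullable also add FOLLOW(N). Iterate to a fixed point.

In B → d ; L: L is at the end, add FOLLOW(B)
In L → C L: L is at the end; this adds FOLLOW(L) to itself — nothing new
In C → B L: L is at the end, add FOLLOW(C)

The FOLLOW sets referred to above (computed the same way, to a fixed point):
  FOLLOW(B) = { ';', 'd' }
  FOLLOW(C) = { $, ';', 'd' }

Taking the union: FOLLOW(L) = { $, ';', 'd' }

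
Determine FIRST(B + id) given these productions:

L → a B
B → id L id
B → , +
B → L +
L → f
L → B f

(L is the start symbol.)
FIRST sets of the non-terminals involved (from the grammar, by fixed-point iteration):
  FIRST(B) = { ',', 'a', 'f', 'id' }

To compute FIRST(B + id), process the symbols left to right:
Symbol B is a non-terminal. Add FIRST(B) \ {ε} = { ',', 'a', 'f', 'id' }
B is not nullable (ε ∉ FIRST(B)), so stop here.
FIRST(B + id) = { ',', 'a', 'f', 'id' }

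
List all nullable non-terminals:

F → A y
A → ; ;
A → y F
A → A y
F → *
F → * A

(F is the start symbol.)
There are no ε-productions, so no non-terminal can derive ε.
No non-terminals are nullable.

Answer: None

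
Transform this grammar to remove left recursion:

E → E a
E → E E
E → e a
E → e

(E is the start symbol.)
E is directly left-recursive. The standard transformation for
  A → A α₁ | ... | A α_m | β₁ | ... | β_n
is
  A  → β₁ A' | ... | β_n A'
  A' → α₁ A' | ... | α_m A' | ε

E → e a becomes E → e a E'
E → e becomes E → e E'
E → E a becomes E' → a E'
E → E E becomes E' → E E'
Add E' → ε

Resulting grammar:
E → e a E'
E → e E'
E' → a E'
E' → E E'
E' → ε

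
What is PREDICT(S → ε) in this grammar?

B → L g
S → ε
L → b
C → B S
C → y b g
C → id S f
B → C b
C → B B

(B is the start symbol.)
PREDICT(S → ε) = (FIRST(RHS) \ {ε}) ∪ (FOLLOW(S) if ε ∈ FIRST(RHS), i.e. RHS ⇒* ε)
The right-hand side is ε (FIRST(ε) = { ε }), so the predict set is FOLLOW(S) = { 'b', 'f' }
PREDICT(S → ε) = { 'b', 'f' }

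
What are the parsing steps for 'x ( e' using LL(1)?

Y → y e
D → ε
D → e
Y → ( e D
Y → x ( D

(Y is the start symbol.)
Stack is shown with the top on the left.

Stack    Input    Action
------------------------
Y $      x ( e $  output Y → x ( D
x ( D $  x ( e $  match 'x'
( D $    ( e $    match '('
D $      e $      output D → e
e $      e $      match 'e'
$        $        accept

The string is accepted.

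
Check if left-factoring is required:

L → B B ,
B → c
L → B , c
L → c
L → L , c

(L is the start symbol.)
Left-factoring is needed when two productions for the same non-terminal
share a common prefix on the right-hand side.

Productions for L:
  L → B B ,
  L → B , c
  L → c
  L → L , c

Found common prefix 'B' in productions for L

Answer: Yes, L has productions with common prefix 'B'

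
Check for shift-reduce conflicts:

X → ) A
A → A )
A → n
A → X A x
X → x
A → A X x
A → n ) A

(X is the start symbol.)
Yes — I4: [X → ) A .] vs [A → A . )]; I6: [A → n .] vs [A → n . ) A]; I8: [A → n ) A .] vs [A → A . )]; I9: [A → A ) .] vs [A → . n]

Augment with X' → X and build the canonical LR(0) collection (I0 = CLOSURE({[X' → . X]}), then GOTO on every symbol after a dot until no new states appear). It has 14 states:
  I0: { [X → . ) A], [X → . x], [X' → . X] }  — shift
  I1: { [A → . A )], [A → . A X x], [A → . X A x], [A → . n ) A], [A → . n], [X → ) . A], [X → . ) A], [X → . x] }  — shift
  I2: { [X' → X .] }  — accept
  I3: { [X → x .] }  — reduce
  I4: { [A → A . )], [A → A . X x], [X → ) A .], [X → . ) A], [X → . x] }  — shift, reduce
  I5: { [A → . A )], [A → . A X x], [A → . X A x], [A → . n ) A], [A → . n], [A → X . A x], [X → . ) A], [X → . x] }  — shift
  I6: { [A → n . ) A], [A → n .] }  — shift, reduce
  I7: { [A → . A )], [A → . A X x], [A → . X A x], [A → . n ) A], [A → . n], [A → n ) . A], [X → . ) A], [X → . x] }  — shift
  I8: { [A → A . )], [A → A . X x], [A → n ) A .], [X → . ) A], [X → . x] }  — shift, reduce
  I9: { [A → . A )], [A → . A X x], [A → . X A x], [A → . n ) A], [A → . n], [A → A ) .], [X → ) . A], [X → . ) A], [X → . x] }  — shift, reduce
  I10: { [A → A X . x] }  — shift
  I11: { [A → A X x .] }  — reduce
  I12: { [A → A . )], [A → A . X x], [A → X A . x], [X → . ) A], [X → . x] }  — shift
  I13: { [A → X A x .], [X → x .] }  — 2 reduces

I4 contains reduce item [X → ) A .] and shift items [A → A . )], [X → . ) A], [X → . x] — shift-reduce conflict.
I6 contains reduce item [A → n .] and shift item [A → n . ) A] — shift-reduce conflict.
I8 contains reduce item [A → n ) A .] and shift items [A → A . )], [X → . ) A], [X → . x] — shift-reduce conflict.
I9 contains reduce item [A → A ) .] and shift items [A → . n], [A → . n ) A], [X → . ) A], [X → . x] — shift-reduce conflict.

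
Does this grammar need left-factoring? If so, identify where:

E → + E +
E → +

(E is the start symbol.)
Left-factoring is needed when two productions for the same non-terminal
share a common prefix on the right-hand side.

Productions for E:
  E → + E +
  E → +

Found common prefix '+' in productions for E

Answer: Yes, E has productions with common prefix '+'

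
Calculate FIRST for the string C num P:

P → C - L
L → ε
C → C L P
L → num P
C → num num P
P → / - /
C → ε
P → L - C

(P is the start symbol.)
FIRST sets of the non-terminals involved (from the grammar, by fixed-point iteration):
  FIRST(C) = { '-', '/', 'num', ε }

To compute FIRST(C num P), process the symbols left to right:
Symbol C is a non-terminal. Add FIRST(C) \ {ε} = { '-', '/', 'num' }
C is nullable (ε ∈ FIRST(C)), continue to the next symbol.
Symbol num is a terminal. Add 'num' and stop.
FIRST(C num P) = { '-', '/', 'num' }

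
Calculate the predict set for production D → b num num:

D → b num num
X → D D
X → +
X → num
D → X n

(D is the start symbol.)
{ 'b' }

PREDICT(D → b num num) = (FIRST(RHS) \ {ε}) ∪ (FOLLOW(D) if ε ∈ FIRST(RHS), i.e. RHS ⇒* ε)
FIRST(b num num) = { 'b' }
ε ∉ FIRST(b num num), so FOLLOW(D) is not added.
PREDICT(D → b num num) = { 'b' }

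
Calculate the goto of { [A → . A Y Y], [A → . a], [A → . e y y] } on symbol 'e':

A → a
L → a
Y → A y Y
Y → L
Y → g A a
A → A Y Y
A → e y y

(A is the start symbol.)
{ [A → e . y y] }

GOTO(I, 'e') = CLOSURE({ [A → αX.β] : [A → α.Xβ] ∈ I, X = 'e' })

Items with dot before 'e', with the dot advanced:
  [A → . e y y] → [A → e . y y]
Closure adds nothing (no advanced item has the dot before a non-terminal).

GOTO = { [A → e . y y] }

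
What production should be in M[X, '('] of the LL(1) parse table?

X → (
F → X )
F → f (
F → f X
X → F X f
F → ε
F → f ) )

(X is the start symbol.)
X → (, X → F X f

To find M[X, '('], we find productions for X where '(' is in the predict set (PREDICT(N → α) = (FIRST(α) \ {ε}) ∪ (FOLLOW(N) if α ⇒* ε)).

Relevant sets:
  FIRST(F) = { '(', 'f', ε }
  FIRST(X) = { '(', 'f' }

X → (: PREDICT = { '(' }
  '(' is in predict set, so this production goes in M[X, '(']
X → F X f: PREDICT = { '(', 'f' }
  '(' is in predict set, so this production goes in M[X, '(']

M[X, '('] = X → (, X → F X f  (a multiply-defined cell — the grammar is not LL(1))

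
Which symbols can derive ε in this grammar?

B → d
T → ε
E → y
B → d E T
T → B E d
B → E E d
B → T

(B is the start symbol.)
ε-productions: T → ε
So T is immediately nullable.
B → T: every symbol on the right is nullable, so B is nullable too.
No further non-terminal can be added: every production for the remaining non-terminals contains a terminal or a non-nullable non-terminal.
Nullable = { 'B', 'T' }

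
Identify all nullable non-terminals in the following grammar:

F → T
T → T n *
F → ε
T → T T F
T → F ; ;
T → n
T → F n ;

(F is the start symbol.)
ε-productions: F → ε
So F is immediately nullable.
No further non-terminal can be added: every production for the remaining non-terminals contains a terminal or a non-nullable non-terminal.
Nullable = { 'F' }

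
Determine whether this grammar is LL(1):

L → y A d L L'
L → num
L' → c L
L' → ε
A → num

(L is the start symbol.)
A grammar is LL(1) if for each non-terminal N with multiple productions, the predict sets of those productions are pairwise disjoint, where PREDICT(N → α) = (FIRST(α) \ {ε}) ∪ (FOLLOW(N) if α ⇒* ε).

Relevant sets:
  FOLLOW(L') = { $, 'c' }

For L:
  PREDICT(L → y A d L L') = { 'y' }
  PREDICT(L → num) = { 'num' }
For L':
  PREDICT(L' → c L) = { 'c' }
  PREDICT(L' → ε) = { $, 'c' }
A has a single production, so nothing to check there.

Conflict found: Predict set conflict for L': { 'c' }
The grammar is NOT LL(1).

Answer: No. Predict set conflict for L': { 'c' }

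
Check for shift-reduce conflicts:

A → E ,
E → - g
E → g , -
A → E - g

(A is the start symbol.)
A shift-reduce conflict occurs when an LR(0) state has both:
  - a complete (reduce) item [A → α .] (dot at the end), and
  - a shift item [B → β . c γ] (dot before a terminal).

Augment with A' → A and build the canonical LR(0) collection (I0 = CLOSURE({[A' → . A]}), then GOTO on every symbol after a dot until no new states appear). It has 11 states:
  I0: { [A → . E ,], [A → . E - g], [A' → . A], [E → . - g], [E → . g , -] }  — shift
  I1: { [E → - . g] }  — shift
  I2: { [A' → A .] }  — accept
  I3: { [A → E . ,], [A → E . - g] }  — shift
  I4: { [E → g . , -] }  — shift
  I5: { [E → g , . -] }  — shift
  I6: { [E → g , - .] }  — reduce
  I7: { [A → E , .] }  — reduce
  I8: { [A → E - . g] }  — shift
  I9: { [A → E - g .] }  — reduce
  I10: { [E → - g .] }  — reduce

No state contains both a complete item and a shift item.

Answer: No shift-reduce conflicts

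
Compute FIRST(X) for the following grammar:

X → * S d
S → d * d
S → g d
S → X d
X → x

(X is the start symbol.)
From X → * S d:
  - '*' is a terminal: add '*' and stop
From X → x:
  - x is a terminal: add 'x' and stop

Collecting: FIRST(X) = { '*', 'x' }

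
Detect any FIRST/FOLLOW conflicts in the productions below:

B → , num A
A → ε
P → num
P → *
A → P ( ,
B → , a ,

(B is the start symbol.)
No FIRST/FOLLOW conflicts.

Nullable non-terminals: A.
FIRST sets used below: FIRST(P) = { '*', 'num' }

A: nullable alternative(s) A → ε; FOLLOW(A) = { $ }
  A → ε: FIRST \ {ε} = { } — this is the only nullable alternative, skip
  A → P ( ,: FIRST \ {ε} = { '*', 'num' } — disjoint from FOLLOW(A)

B, P have no nullable alternative, so no FIRST/FOLLOW check is needed there.

No FIRST/FOLLOW conflicts found.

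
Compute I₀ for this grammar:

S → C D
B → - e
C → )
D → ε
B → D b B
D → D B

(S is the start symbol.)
First, augment the grammar with S' → S
I₀ = CLOSURE({ [S' → . S] }):
  [S' → . S] has the dot before S: add [S → . C D]
  [S → . C D] has the dot before C: add [C → . )]
No further items can be added.

I₀ = { [C → . )], [S → . C D], [S' → . S] }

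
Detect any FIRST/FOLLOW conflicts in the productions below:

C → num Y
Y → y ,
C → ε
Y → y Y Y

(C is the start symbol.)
A FIRST/FOLLOW conflict occurs when a non-terminal N has a nullable alternative N → β (β ⇒* ε) and another alternative N → α with FIRST(α) ∩ FOLLOW(N) ≠ ∅: on such a lookahead the parser cannot decide between expanding α and letting N vanish via β.

Nullable non-terminals: C.

C: nullable alternative(s) C → ε; FOLLOW(C) = { $ }
  C → num Y: FIRST \ {ε} = { 'num' } — disjoint from FOLLOW(C)
  C → ε: FIRST \ {ε} = { } — this is the only nullable alternative, skip

Y has no nullable alternative, so no FIRST/FOLLOW check is needed there.

No FIRST/FOLLOW conflicts found.

Answer: No FIRST/FOLLOW conflicts.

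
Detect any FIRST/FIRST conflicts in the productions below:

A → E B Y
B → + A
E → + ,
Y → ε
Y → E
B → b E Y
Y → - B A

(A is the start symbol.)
A FIRST/FIRST conflict occurs when two productions N → α and N → β for the same non-terminal have FIRST(α) ∩ FIRST(β) ≠ ∅ (with ε ∈ FIRST of a nullable right-hand side, so two nullable alternatives also conflict).

FIRST sets of the non-terminals at (or reachable through a nullable prefix from) the front of some alternative:
  FIRST(E) = { '+' }

Productions for B:
  B → + A: FIRST = { '+' }
  B → b E Y: FIRST = { 'b' }
Productions for Y:
  Y → ε: FIRST = { ε }
  Y → E: FIRST = { '+' }
  Y → - B A: FIRST = { '-' }
A, E have only one production, so no FIRST/FIRST conflict is possible there.

All alternatives of each non-terminal have pairwise disjoint FIRST sets.

Answer: No FIRST/FIRST conflicts.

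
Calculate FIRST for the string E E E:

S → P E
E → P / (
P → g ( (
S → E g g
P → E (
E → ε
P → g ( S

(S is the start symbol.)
{ '(', 'g', ε }

FIRST sets of the non-terminals involved (from the grammar, by fixed-point iteration):
  FIRST(E) = { '(', 'g', ε }

To compute FIRST(E E E), process the symbols left to right:
Symbol E is a non-terminal. Add FIRST(E) \ {ε} = { '(', 'g' }
E is nullable (ε ∈ FIRST(E)), continue to the next symbol.
Symbol E is a non-terminal. Add FIRST(E) \ {ε} = { '(', 'g' }
E is nullable (ε ∈ FIRST(E)), continue to the next symbol.
Symbol E is a non-terminal. Add FIRST(E) \ {ε} = { '(', 'g' }
E is nullable (ε ∈ FIRST(E)), continue to the next symbol.
All symbols are nullable, so ε is in the result.
FIRST(E E E) = { '(', 'g', ε }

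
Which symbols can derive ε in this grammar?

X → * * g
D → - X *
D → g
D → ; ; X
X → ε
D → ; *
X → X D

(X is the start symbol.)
A non-terminal is nullable if it can derive ε (the empty string): either it has an ε-production, or it has a production whose right-hand side consists entirely of nullable non-terminals.

ε-productions: X → ε
So X is immediately nullable.
No further non-terminal can be added: every production for the remaining non-terminals contains a terminal or a non-nullable non-terminal.
Nullable = { 'X' }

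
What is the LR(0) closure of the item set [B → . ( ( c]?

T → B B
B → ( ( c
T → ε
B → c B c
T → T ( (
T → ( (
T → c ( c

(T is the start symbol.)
Start with: [B → . ( ( c]
The dot precedes the terminal '(', so nothing is added.

CLOSURE = { [B → . ( ( c] }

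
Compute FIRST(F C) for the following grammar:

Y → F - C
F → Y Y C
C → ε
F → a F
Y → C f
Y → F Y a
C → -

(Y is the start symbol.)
{ '-', 'a', 'f' }

FIRST sets of the non-terminals involved (from the grammar, by fixed-point iteration):
  FIRST(F) = { '-', 'a', 'f' }

To compute FIRST(F C), process the symbols left to right:
Symbol F is a non-terminal. Add FIRST(F) \ {ε} = { '-', 'a', 'f' }
F is not nullable (ε ∉ FIRST(F)), so stop here.
FIRST(F C) = { '-', 'a', 'f' }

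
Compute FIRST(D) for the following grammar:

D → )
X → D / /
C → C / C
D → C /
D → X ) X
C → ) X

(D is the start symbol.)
{ ')' }

FIRST sets of the other non-terminals involved (by the same procedure, iterated to a fixed point):
  FIRST(C) = { ')' }
  FIRST(X) = { ')' }

From D → ):
  - ')' is a terminal: add ')' and stop
From D → C /:
  - C is a non-terminal: add FIRST(C) \ {ε} = { ')' }
    C is not nullable, so stop
From D → X ) X:
  - X is a non-terminal: add FIRST(X) \ {ε} = { ')' }
    X is not nullable, so stop

Collecting: FIRST(D) = { ')' }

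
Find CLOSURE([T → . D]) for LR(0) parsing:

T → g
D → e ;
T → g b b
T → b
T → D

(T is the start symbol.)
{ [D → . e ;], [T → . D] }

Start with: [T → . D]
  [T → . D] has the dot before D: add [D → . e ;]
No further items can be added.

CLOSURE = { [D → . e ;], [T → . D] }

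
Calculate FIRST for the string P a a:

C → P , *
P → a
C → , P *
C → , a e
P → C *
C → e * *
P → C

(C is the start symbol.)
FIRST sets of the non-terminals involved (from the grammar, by fixed-point iteration):
  FIRST(P) = { ',', 'a', 'e' }

To compute FIRST(P a a), process the symbols left to right:
Symbol P is a non-terminal. Add FIRST(P) \ {ε} = { ',', 'a', 'e' }
P is not nullable (ε ∉ FIRST(P)), so stop here.
FIRST(P a a) = { ',', 'a', 'e' }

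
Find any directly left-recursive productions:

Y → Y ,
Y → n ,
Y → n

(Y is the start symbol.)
Yes, Y is left-recursive

Y → Y ,: LEFT RECURSIVE (starts with Y)
Y → n ,: starts with n
Y → n: starts with n

The grammar has direct left recursion on: Y.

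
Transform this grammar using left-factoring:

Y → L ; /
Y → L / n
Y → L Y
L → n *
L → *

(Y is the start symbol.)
Left-factoring transforms A → αβ₁ | αβ₂ into A → αA' and A' → β₁ | β₂
(α is the longest common prefix among the alternatives). Repeat until
no nonterminal has two alternatives with a common prefix.

Round 1: Y has alternatives sharing prefix 'L'. Introduce Y': Y → L Y'
  Add: Y' → ; /
  Add: Y' → / n
  Add: Y' → Y

No remaining common prefixes — done.

Resulting grammar:
Y → L Y'
Y' → ; /
Y' → / n
Y' → Y
L → n *
L → *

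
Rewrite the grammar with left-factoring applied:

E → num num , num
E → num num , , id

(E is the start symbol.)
Left-factoring transforms A → αβ₁ | αβ₂ into A → αA' and A' → β₁ | β₂
(α is the longest common prefix among the alternatives). Repeat until
no nonterminal has two alternatives with a common prefix.

Round 1: E has alternatives sharing prefix 'num num ,'. Introduce E': E → num num , E'
  Add: E' → num
  Add: E' → , id

No remaining common prefixes — done.

Resulting grammar:
E → num num , E'
E' → num
E' → , id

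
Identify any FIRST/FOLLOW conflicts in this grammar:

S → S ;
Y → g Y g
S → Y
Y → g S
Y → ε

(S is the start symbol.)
Yes. S → S ';' with FOLLOW(S) on { ';', 'g' }; Y → g Y g with FOLLOW(Y) on { 'g' }; Y → g S with FOLLOW(Y) on { 'g' }

Nullable non-terminals: S, Y.
FIRST sets used below: FIRST(S) = { ';', 'g', ε }, FIRST(Y) = { 'g', ε }

S: nullable alternative(s) S → Y; FOLLOW(S) = { $, ';', 'g' }
  S → S ;: FIRST \ {ε} = { ';', 'g' } — overlaps FOLLOW(S) on { ';', 'g' }: CONFLICT
  S → Y: FIRST \ {ε} = { 'g' } — this is the only nullable alternative, skip

Y: nullable alternative(s) Y → ε; FOLLOW(Y) = { $, ';', 'g' }
  Y → g Y g: FIRST \ {ε} = { 'g' } — overlaps FOLLOW(Y) on { 'g' }: CONFLICT
  Y → g S: FIRST \ {ε} = { 'g' } — overlaps FOLLOW(Y) on { 'g' }: CONFLICT
  Y → ε: FIRST \ {ε} = { } — this is the only nullable alternative, skip

So the grammar has 3 FIRST/FOLLOW conflicts (marked CONFLICT above).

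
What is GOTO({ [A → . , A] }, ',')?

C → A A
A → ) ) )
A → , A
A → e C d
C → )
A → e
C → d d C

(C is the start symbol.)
{ [A → , . A], [A → . ) ) )], [A → . , A], [A → . e C d], [A → . e] }

GOTO(I, ',') = CLOSURE({ [A → αX.β] : [A → α.Xβ] ∈ I, X = ',' })

Items with dot before ',', with the dot advanced:
  [A → . , A] → [A → , . A]
Closure of the advanced items:
  [A → , . A] has the dot before A: add [A → . ) ) )], [A → . , A], [A → . e C d], [A → . e]

GOTO = { [A → , . A], [A → . ) ) )], [A → . , A], [A → . e C d], [A → . e] }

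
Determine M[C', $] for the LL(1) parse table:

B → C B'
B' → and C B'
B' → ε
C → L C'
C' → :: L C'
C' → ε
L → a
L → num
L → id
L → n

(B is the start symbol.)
To find M[C', $], we find productions for C' where $ is in the predict set (PREDICT(N → α) = (FIRST(α) \ {ε}) ∪ (FOLLOW(N) if α ⇒* ε)).

Relevant sets:
  FOLLOW(C') = { $, 'and' }

C' → :: L C': PREDICT = { '::' }
C' → ε: PREDICT = { $, 'and' }
  $ is in predict set, so this production goes in M[C', $]

M[C', $] = C' → ε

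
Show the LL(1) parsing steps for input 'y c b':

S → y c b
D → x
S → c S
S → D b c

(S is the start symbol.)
Stack is shown with the top on the left.

Stack    Input    Action
------------------------
S $      y c b $  output S → y c b
y c b $  y c b $  match 'y'
c b $    c b $    match 'c'
b $      b $      match 'b'
$        $        accept

The string is accepted.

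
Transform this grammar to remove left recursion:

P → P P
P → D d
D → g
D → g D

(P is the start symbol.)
P is directly left-recursive. The standard transformation for
  A → A α₁ | ... | A α_m | β₁ | ... | β_n
is
  A  → β₁ A' | ... | β_n A'
  A' → α₁ A' | ... | α_m A' | ε

P → D d becomes P → D d P'
P → P P becomes P' → P P'
Add P' → ε

Productions for other non-terminals are unchanged:
  D → g
  D → g D

Resulting grammar:
P → D d P'
P' → P P'
P' → ε
D → g
D → g D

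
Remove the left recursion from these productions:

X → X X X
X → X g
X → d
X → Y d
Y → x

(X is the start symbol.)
X is directly left-recursive. The standard transformation for
  A → A α₁ | ... | A α_m | β₁ | ... | β_n
is
  A  → β₁ A' | ... | β_n A'
  A' → α₁ A' | ... | α_m A' | ε

X → d becomes X → d X'
X → Y d becomes X → Y d X'
X → X X X becomes X' → X X X'
X → X g becomes X' → g X'
Add X' → ε

Productions for other non-terminals are unchanged:
  Y → x

Resulting grammar:
X → d X'
X → Y d X'
X' → X X X'
X' → g X'
X' → ε
Y → x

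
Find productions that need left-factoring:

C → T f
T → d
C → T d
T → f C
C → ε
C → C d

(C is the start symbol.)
Left-factoring is needed when two productions for the same non-terminal
share a common prefix on the right-hand side.

Productions for C:
  C → T f
  C → T d
  C → ε
  C → C d
Productions for T:
  T → d
  T → f C

Found common prefix 'T' in productions for C

Answer: Yes, C has productions with common prefix 'T'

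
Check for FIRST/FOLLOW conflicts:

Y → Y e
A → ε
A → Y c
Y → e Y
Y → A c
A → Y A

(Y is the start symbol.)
Yes. A → Y c with FOLLOW(A) on { 'c' }; A → Y A with FOLLOW(A) on { 'c' }

A FIRST/FOLLOW conflict occurs when a non-terminal N has a nullable alternative N → β (β ⇒* ε) and another alternative N → α with FIRST(α) ∩ FOLLOW(N) ≠ ∅: on such a lookahead the parser cannot decide between expanding α and letting N vanish via β.

Nullable non-terminals: A.
FIRST sets used below: FIRST(Y) = { 'c', 'e' }

A: nullable alternative(s) A → ε; FOLLOW(A) = { 'c' }
  A → ε: FIRST \ {ε} = { } — this is the only nullable alternative, skip
  A → Y c: FIRST \ {ε} = { 'c', 'e' } — overlaps FOLLOW(A) on { 'c' }: CONFLICT
  A → Y A: FIRST \ {ε} = { 'c', 'e' } — overlaps FOLLOW(A) on { 'c' }: CONFLICT

Y has no nullable alternative, so no FIRST/FOLLOW check is needed there.

So the grammar has 2 FIRST/FOLLOW conflicts (marked CONFLICT above).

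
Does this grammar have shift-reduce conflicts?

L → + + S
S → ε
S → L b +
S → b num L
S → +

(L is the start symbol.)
Augment with L' → L and build the canonical LR(0) collection (I0 = CLOSURE({[L' → . L]}), then GOTO on every symbol after a dot until no new states appear). It has 12 states:
  I0: { [L → . + + S], [L' → . L] }  — shift
  I1: { [L → + . + S] }  — shift
  I2: { [L' → L .] }  — accept
  I3: { [L → + + . S], [L → . + + S], [S → . +], [S → . L b +], [S → . b num L], [S → .] }  — shift, reduce
  I4: { [L → + . + S], [S → + .] }  — shift, reduce
  I5: { [S → L . b +] }  — shift
  I6: { [L → + + S .] }  — reduce
  I7: { [S → b . num L] }  — shift
  I8: { [L → . + + S], [S → b num . L] }  — shift
  I9: { [S → b num L .] }  — reduce
  I10: { [S → L b . +] }  — shift
  I11: { [S → L b + .] }  — reduce

I3 contains reduce item [S → .] and shift items [L → . + + S], [S → . +], [S → . b num L] — shift-reduce conflict.
I4 contains reduce item [S → + .] and shift item [L → + . + S] — shift-reduce conflict.

Answer: Yes — I3: [S → .] vs [L → . + + S]; I4: [S → + .] vs [L → + . + S]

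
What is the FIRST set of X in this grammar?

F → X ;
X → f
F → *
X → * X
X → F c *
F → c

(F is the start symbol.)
To compute FIRST(X), examine every production with X on the left-hand side, reading each right-hand side left to right until a non-nullable symbol is reached.

FIRST sets of the other non-terminals involved (by the same procedure, iterated to a fixed point):
  FIRST(F) = { '*', 'c', 'f' }

From X → f:
  - f is a terminal: add 'f' and stop
From X → * X:
  - '*' is a terminal: add '*' and stop
From X → F c *:
  - F is a non-terminal: add FIRST(F) \ {ε} = { '*', 'c', 'f' }
    F is not nullable, so stop

Collecting: FIRST(X) = { '*', 'c', 'f' }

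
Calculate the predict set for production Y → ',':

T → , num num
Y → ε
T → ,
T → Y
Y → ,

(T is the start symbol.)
{ ',' }

PREDICT(Y → ',') = (FIRST(RHS) \ {ε}) ∪ (FOLLOW(Y) if ε ∈ FIRST(RHS), i.e. RHS ⇒* ε)
FIRST(',') = { ',' }
ε ∉ FIRST(','), so FOLLOW(Y) is not added.
PREDICT(Y → ',') = { ',' }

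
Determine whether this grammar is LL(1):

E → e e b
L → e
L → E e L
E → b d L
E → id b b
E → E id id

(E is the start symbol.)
No. Predict set conflict for E: { 'e' }

A grammar is LL(1) if for each non-terminal N with multiple productions, the predict sets of those productions are pairwise disjoint, where PREDICT(N → α) = (FIRST(α) \ {ε}) ∪ (FOLLOW(N) if α ⇒* ε).

Relevant sets:
  FIRST(E) = { 'b', 'e', 'id' }

For E:
  PREDICT(E → e e b) = { 'e' }
  PREDICT(E → b d L) = { 'b' }
  PREDICT(E → id b b) = { 'id' }
  PREDICT(E → E id id) = { 'b', 'e', 'id' }
For L:
  PREDICT(L → e) = { 'e' }
  PREDICT(L → E e L) = { 'b', 'e', 'id' }

Conflict found: Predict set conflict for E: { 'e' }
The grammar is NOT LL(1).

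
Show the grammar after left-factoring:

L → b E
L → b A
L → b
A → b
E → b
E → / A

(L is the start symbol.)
L → b L'
L' → E
L' → A
L' → ε
A → b
E → b
E → / A

Left-factoring transforms A → αβ₁ | αβ₂ into A → αA' and A' → β₁ | β₂
(α is the longest common prefix among the alternatives). Repeat until
no nonterminal has two alternatives with a common prefix.

Round 1: L has alternatives sharing prefix 'b'. Introduce L': L → b L'
  Add: L' → E
  Add: L' → A
  Add: L' → ε

No remaining common prefixes — done.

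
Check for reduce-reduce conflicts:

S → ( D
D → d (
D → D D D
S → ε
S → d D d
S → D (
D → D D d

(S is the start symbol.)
Augment with S' → S and build the canonical LR(0) collection (I0 = CLOSURE({[S' → . S]}), then GOTO on every symbol after a dot until no new states appear). It has 14 states:
  I0: { [D → . D D D], [D → . D D d], [D → . d (], [S → . ( D], [S → . D (], [S → . d D d], [S → .], [S' → . S] }  — shift, reduce
  I1: { [D → . D D D], [D → . D D d], [D → . d (], [S → ( . D] }  — shift
  I2: { [D → . D D D], [D → . D D d], [D → . d (], [D → D . D D], [D → D . D d], [S → D . (] }  — shift
  I3: { [S' → S .] }  — accept
  I4: { [D → . D D D], [D → . D D d], [D → . d (], [D → d . (], [S → d . D d] }  — shift
  I5: { [D → d ( .] }  — reduce
  I6: { [D → . D D D], [D → . D D d], [D → . d (], [D → D . D D], [D → D . D d], [S → d D . d] }  — shift
  I7: { [D → d . (] }  — shift
  I8: { [D → . D D D], [D → . D D d], [D → . d (], [D → D . D D], [D → D . D d], [D → D D . D], [D → D D . d] }  — shift
  I9: { [D → d . (], [S → d D d .] }  — shift, reduce
  I10: { [D → . D D D], [D → . D D d], [D → . d (], [D → D . D D], [D → D . D d], [D → D D . D], [D → D D . d], [D → D D D .] }  — shift, reduce
  I11: { [D → D D d .], [D → d . (] }  — shift, reduce
  I12: { [S → D ( .] }  — reduce
  I13: { [D → . D D D], [D → . D D d], [D → . d (], [D → D . D D], [D → D . D d], [S → ( D .] }  — shift, reduce

No state contains more than one complete item.

Answer: No reduce-reduce conflicts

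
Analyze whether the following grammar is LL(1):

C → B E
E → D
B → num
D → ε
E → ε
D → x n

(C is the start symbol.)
No. Predict set conflict for E: { $ }

A grammar is LL(1) if for each non-terminal N with multiple productions, the predict sets of those productions are pairwise disjoint, where PREDICT(N → α) = (FIRST(α) \ {ε}) ∪ (FOLLOW(N) if α ⇒* ε).

Relevant sets:
  FIRST(D) = { 'x', ε }
  FOLLOW(E) = { $ }
  FOLLOW(D) = { $ }

For E:
  PREDICT(E → D) = { $, 'x' }
  PREDICT(E → ε) = { $ }
For D:
  PREDICT(D → ε) = { $ }
  PREDICT(D → x n) = { 'x' }
C, B have a single production, so nothing to check there.

Conflict found: Predict set conflict for E: { $ }
The grammar is NOT LL(1).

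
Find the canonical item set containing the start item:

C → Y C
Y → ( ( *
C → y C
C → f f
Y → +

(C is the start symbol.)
{ [C → . Y C], [C → . f f], [C → . y C], [C' → . C], [Y → . ( ( *], [Y → . +] }

First, augment the grammar with C' → C
I₀ = CLOSURE({ [C' → . C] }):
  [C' → . C] has the dot before C: add [C → . Y C], [C → . y C], [C → . f f]
  [C → . Y C] has the dot before Y: add [Y → . ( ( *], [Y → . +]
No further items can be added.

I₀ = { [C → . Y C], [C → . f f], [C → . y C], [C' → . C], [Y → . ( ( *], [Y → . +] }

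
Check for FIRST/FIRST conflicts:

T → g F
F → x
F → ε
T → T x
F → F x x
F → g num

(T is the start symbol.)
Yes. T → g F / T → T x on { 'g' }; F → x / F → F x x on { 'x' }; F → F x x / F → g num on { 'g' }

FIRST sets of the non-terminals at (or reachable through a nullable prefix from) the front of some alternative:
  FIRST(T) = { 'g' }
  FIRST(F) = { 'g', 'x', ε }

Productions for T:
  T → g F: FIRST = { 'g' }
  T → T x: FIRST = { 'g' }
Productions for F:
  F → x: FIRST = { 'x' }
  F → ε: FIRST = { ε }
  F → F x x: FIRST = { 'g', 'x' }
  F → g num: FIRST = { 'g' }

Conflict for T: T → g F and T → T x
  Overlap: { 'g' }
Conflict for F: F → x and F → F x x
  Overlap: { 'x' }
Conflict for F: F → F x x and F → g num
  Overlap: { 'g' }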